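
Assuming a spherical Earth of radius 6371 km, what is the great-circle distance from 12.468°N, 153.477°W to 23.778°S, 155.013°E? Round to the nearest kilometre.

Δλ = 155.013 − -153.477 = 308.490°; wrapped into (−180°, 180°]: -51.510°.
Δφ = -23.778 − 12.468 = -36.246°.
a = sin²(Δφ/2) + cos φ₁ · cos φ₂ · sin²(Δλ/2) = 0.265466.
c = 2·atan2(√a, √(1−a)) = 1.08256 rad → d = 6371·c ≈ 6897.00 km.

6897 km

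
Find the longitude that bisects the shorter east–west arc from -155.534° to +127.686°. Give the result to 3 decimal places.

Signed shortest Δλ from -155.534° to +127.686° is -76.780°.
Midpoint longitude = -155.534° + (-76.780°)/2 = -155.534° − 38.390° = -193.924°.
Normalise into (−180°, 180°]: +166.076°.
(The naïve average (-155.534 + +127.686)/2 = -13.924° is on the wrong side of the globe.)

+166.076°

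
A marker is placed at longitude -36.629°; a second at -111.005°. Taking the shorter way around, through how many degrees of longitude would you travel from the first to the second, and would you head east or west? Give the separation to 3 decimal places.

Raw difference: -111.005 − -36.629 = -74.376°.
Normalise into (−180°, 180°]: -74.376° stays -74.376°.
Negative ⇒ the second point lies to the west; separation 74.376°.

74.376° west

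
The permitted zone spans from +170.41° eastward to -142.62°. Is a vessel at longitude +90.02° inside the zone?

Band width going east from +170.41° to -142.62°: ((-142.62 − 170.41) mod 360) = 46.97°.
Offset of +90.02° east of the west edge: ((90.02 − 170.41) mod 360) = 279.61°.
279.61° > 46.97° ⇒ outside.

No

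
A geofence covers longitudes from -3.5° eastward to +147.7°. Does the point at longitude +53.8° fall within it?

Band width going east from -3.5° to +147.7°: ((147.7 − -3.5) mod 360) = 151.2°.
Offset of +53.8° east of the west edge: ((53.8 − -3.5) mod 360) = 57.3°.
57.3° ≤ 151.2° ⇒ inside.

Yes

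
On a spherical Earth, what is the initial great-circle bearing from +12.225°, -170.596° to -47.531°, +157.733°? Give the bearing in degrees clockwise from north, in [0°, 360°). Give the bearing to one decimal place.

202.8°

Δλ = 157.733 − -170.596 = 328.329°; wrapped into (−180°, 180°]: -31.671°.
θ = atan2( sin Δλ · cos φ₂ , cos φ₁ · sin φ₂ − sin φ₁ · cos φ₂ · cos Δλ )
  = atan2(-0.35450, -0.84260) = -157.182° → normalised to [0°, 360°): 202.818°.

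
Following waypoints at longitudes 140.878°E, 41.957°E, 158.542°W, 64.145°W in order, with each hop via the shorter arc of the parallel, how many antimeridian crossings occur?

1

Leg 1: +140.878° → +41.957°, shortest Δλ = -98.921° (west) — does not cross 180°.
Leg 2: +41.957° → -158.542°, shortest Δλ = 159.501° (east) — crosses 180°.
Leg 3: -158.542° → -64.145°, shortest Δλ = 94.397° (east) — does not cross 180°.
Total crossings: 1.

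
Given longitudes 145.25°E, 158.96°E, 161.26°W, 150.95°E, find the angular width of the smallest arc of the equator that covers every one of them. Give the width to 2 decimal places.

53.49°

Sort the longitudes: -161.26°, +145.25°, +150.95°, +158.96°.
Eastward gaps between consecutive values (wrapping around): 306.51°, 5.70°, 8.01°, 39.78°.
Largest gap = 306.51° ⇒ minimal covering band is its complement: 360° − 306.51° = 53.49°.
Band runs from +145.25° eastward to -161.26°, crossing the antimeridian.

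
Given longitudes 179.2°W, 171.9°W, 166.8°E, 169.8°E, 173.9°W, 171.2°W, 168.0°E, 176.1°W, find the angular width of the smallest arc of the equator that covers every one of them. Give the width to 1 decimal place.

22.0°

Sort the longitudes: -179.2°, -176.1°, -173.9°, -171.9°, -171.2°, +166.8°, +168.0°, +169.8°.
Eastward gaps between consecutive values (wrapping around): 3.1°, 2.2°, 2.0°, 0.7°, 338.0°, 1.2°, 1.8°, 11.0°.
Largest gap = 338.0° ⇒ minimal covering band is its complement: 360° − 338.0° = 22.0°.
Band runs from +166.8° eastward to -171.2°, crossing the antimeridian.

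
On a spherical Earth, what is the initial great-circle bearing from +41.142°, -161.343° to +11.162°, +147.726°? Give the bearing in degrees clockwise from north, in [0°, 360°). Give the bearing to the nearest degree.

Δλ = 147.726 − -161.343 = 309.069°; wrapped into (−180°, 180°]: -50.931°.
θ = atan2( sin Δλ · cos φ₂ , cos φ₁ · sin φ₂ − sin φ₁ · cos φ₂ · cos Δλ )
  = atan2(-0.76170, -0.26103) = -108.917° → normalised to [0°, 360°): 251.083°.

251°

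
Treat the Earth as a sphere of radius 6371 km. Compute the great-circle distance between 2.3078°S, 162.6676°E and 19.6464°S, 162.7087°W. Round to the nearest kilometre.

4226 km

Δλ = -162.7087 − 162.6676 = -325.3763°; wrapped into (−180°, 180°]: 34.6237°.
Δφ = -19.6464 − -2.3078 = -17.3386°.
a = sin²(Δφ/2) + cos φ₁ · cos φ₂ · sin²(Δλ/2) = 0.106047.
c = 2·atan2(√a, √(1−a)) = 0.66339 rad → d = 6371·c ≈ 4226.48 km.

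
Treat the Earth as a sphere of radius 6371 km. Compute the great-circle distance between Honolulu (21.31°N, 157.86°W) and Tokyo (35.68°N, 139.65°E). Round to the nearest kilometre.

6209 km

Δλ = 139.65 − -157.86 = 297.51°; wrapped into (−180°, 180°]: -62.49°.
Δφ = 35.68 − 21.31 = 14.37°.
a = sin²(Δφ/2) + cos φ₁ · cos φ₂ · sin²(Δλ/2) = 0.219245.
c = 2·atan2(√a, √(1−a)) = 0.97459 rad → d = 6371·c ≈ 6209.10 km.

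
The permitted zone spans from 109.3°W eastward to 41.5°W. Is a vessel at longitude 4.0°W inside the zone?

No

Band width going east from -109.3° to -41.5°: ((-41.5 − -109.3) mod 360) = 67.8°.
Offset of -4.0° east of the west edge: ((-4.0 − -109.3) mod 360) = 105.3°.
105.3° > 67.8° ⇒ outside.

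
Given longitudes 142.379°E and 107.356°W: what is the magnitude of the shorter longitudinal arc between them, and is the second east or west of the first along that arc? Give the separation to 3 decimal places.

Raw difference: -107.356 − 142.379 = -249.735°.
Normalise into (−180°, 180°]: -249.735° + 360° = 110.265°.
Positive ⇒ the second point lies to the east; separation 110.265°.

110.265° east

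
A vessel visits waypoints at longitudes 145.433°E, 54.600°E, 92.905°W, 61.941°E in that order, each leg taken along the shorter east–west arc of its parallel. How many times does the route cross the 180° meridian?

0

Leg 1: +145.433° → +54.600°, shortest Δλ = -90.833° (west) — does not cross 180°.
Leg 2: +54.600° → -92.905°, shortest Δλ = -147.505° (west) — does not cross 180°.
Leg 3: -92.905° → +61.941°, shortest Δλ = 154.846° (east) — does not cross 180°.
Total crossings: 0.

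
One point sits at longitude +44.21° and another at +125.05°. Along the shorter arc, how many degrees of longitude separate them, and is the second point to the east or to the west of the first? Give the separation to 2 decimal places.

80.84° east

Raw difference: 125.05 − 44.21 = 80.84°.
Normalise into (−180°, 180°]: 80.84° stays 80.84°.
Positive ⇒ the second point lies to the east; separation 80.84°.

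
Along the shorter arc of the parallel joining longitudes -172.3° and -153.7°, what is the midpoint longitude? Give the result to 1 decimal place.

Signed shortest Δλ from -172.3° to -153.7° is +18.6°.
Midpoint longitude = -172.3° + (+18.6°)/2 = -172.3° + 9.3° = -163.0°.

-163.0°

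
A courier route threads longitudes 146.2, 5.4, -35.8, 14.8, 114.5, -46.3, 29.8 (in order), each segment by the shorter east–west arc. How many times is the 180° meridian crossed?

Leg 1: +146.2° → +5.4°, shortest Δλ = -140.8° (west) — does not cross 180°.
Leg 2: +5.4° → -35.8°, shortest Δλ = -41.2° (west) — does not cross 180°.
Leg 3: -35.8° → +14.8°, shortest Δλ = 50.6° (east) — does not cross 180°.
Leg 4: +14.8° → +114.5°, shortest Δλ = 99.7° (east) — does not cross 180°.
Leg 5: +114.5° → -46.3°, shortest Δλ = -160.8° (west) — does not cross 180°.
Leg 6: -46.3° → +29.8°, shortest Δλ = 76.1° (east) — does not cross 180°.
Total crossings: 0.

0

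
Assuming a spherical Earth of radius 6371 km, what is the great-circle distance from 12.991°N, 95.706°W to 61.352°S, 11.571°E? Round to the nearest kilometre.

12191 km

Δλ = 11.571 − -95.706 = 107.277°.
Δφ = -61.352 − 12.991 = -74.343°.
a = sin²(Δφ/2) + cos φ₁ · cos φ₂ · sin²(Δλ/2) = 0.668010.
c = 2·atan2(√a, √(1−a)) = 1.91348 rad → d = 6371·c ≈ 12190.81 km.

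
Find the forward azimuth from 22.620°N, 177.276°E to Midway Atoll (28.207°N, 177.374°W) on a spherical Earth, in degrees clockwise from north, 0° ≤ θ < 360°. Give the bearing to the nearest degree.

Δλ = -177.374 − 177.276 = -354.650°; wrapped into (−180°, 180°]: 5.350°.
θ = atan2( sin Δλ · cos φ₂ , cos φ₁ · sin φ₂ − sin φ₁ · cos φ₂ · cos Δλ )
  = atan2(0.08217, 0.09883) = 39.739° → normalised to [0°, 360°): 39.739°.

40°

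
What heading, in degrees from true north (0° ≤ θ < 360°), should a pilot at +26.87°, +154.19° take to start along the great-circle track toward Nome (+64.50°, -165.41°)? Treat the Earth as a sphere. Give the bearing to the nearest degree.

23°

Δλ = -165.41 − 154.19 = -319.60°; wrapped into (−180°, 180°]: 40.40°.
θ = atan2( sin Δλ · cos φ₂ , cos φ₁ · sin φ₂ − sin φ₁ · cos φ₂ · cos Δλ )
  = atan2(0.27902, 0.65696) = 23.012° → normalised to [0°, 360°): 23.012°.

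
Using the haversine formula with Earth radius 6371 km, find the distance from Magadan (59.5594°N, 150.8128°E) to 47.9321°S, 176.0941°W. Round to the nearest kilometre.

Δλ = -176.0941 − 150.8128 = -326.9069°; wrapped into (−180°, 180°]: 33.0931°.
Δφ = -47.9321 − 59.5594 = -107.4915°.
a = sin²(Δφ/2) + cos φ₁ · cos φ₂ · sin²(Δλ/2) = 0.677815.
c = 2·atan2(√a, √(1−a)) = 1.93438 rad → d = 6371·c ≈ 12323.96 km.

12324 km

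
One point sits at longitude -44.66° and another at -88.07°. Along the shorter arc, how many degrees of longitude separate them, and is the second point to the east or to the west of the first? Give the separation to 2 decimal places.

Raw difference: -88.07 − -44.66 = -43.41°.
Normalise into (−180°, 180°]: -43.41° stays -43.41°.
Negative ⇒ the second point lies to the west; separation 43.41°.

43.41° west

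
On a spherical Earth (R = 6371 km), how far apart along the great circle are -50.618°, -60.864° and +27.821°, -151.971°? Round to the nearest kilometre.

12433 km

Δλ = -151.971 − -60.864 = -91.107°.
Δφ = 27.821 − -50.618 = 78.439°.
a = sin²(Δφ/2) + cos φ₁ · cos φ₂ · sin²(Δλ/2) = 0.685789.
c = 2·atan2(√a, √(1−a)) = 1.95150 rad → d = 6371·c ≈ 12433.03 km.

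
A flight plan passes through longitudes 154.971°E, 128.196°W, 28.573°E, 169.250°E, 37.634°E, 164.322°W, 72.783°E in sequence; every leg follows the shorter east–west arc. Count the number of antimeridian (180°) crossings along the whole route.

3

Leg 1: +154.971° → -128.196°, shortest Δλ = 76.833° (east) — crosses 180°.
Leg 2: -128.196° → +28.573°, shortest Δλ = 156.769° (east) — does not cross 180°.
Leg 3: +28.573° → +169.250°, shortest Δλ = 140.677° (east) — does not cross 180°.
Leg 4: +169.250° → +37.634°, shortest Δλ = -131.616° (west) — does not cross 180°.
Leg 5: +37.634° → -164.322°, shortest Δλ = 158.044° (east) — crosses 180°.
Leg 6: -164.322° → +72.783°, shortest Δλ = -122.895° (west) — crosses 180°.
Total crossings: 3.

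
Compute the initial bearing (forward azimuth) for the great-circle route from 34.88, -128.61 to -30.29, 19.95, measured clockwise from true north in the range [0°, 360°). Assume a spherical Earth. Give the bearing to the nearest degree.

89°

Δλ = 19.95 − -128.61 = 148.56°.
θ = atan2( sin Δλ · cos φ₂ , cos φ₁ · sin φ₂ − sin φ₁ · cos φ₂ · cos Δλ )
  = atan2(0.45040, 0.00753) = 89.042° → normalised to [0°, 360°): 89.042°.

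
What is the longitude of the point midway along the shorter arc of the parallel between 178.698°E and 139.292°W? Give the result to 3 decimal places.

Signed shortest Δλ from +178.698° to -139.292° is +42.010°.
Midpoint longitude = +178.698° + (+42.010°)/2 = +178.698° + 21.005° = +199.703°.
Normalise into (−180°, 180°]: -160.297°.
(The naïve average (+178.698 + -139.292)/2 = 19.703° is on the wrong side of the globe.)

160.297°W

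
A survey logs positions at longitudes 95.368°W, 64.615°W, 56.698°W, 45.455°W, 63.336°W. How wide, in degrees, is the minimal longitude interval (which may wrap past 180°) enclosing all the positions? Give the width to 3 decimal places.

49.913°

Sort the longitudes: -95.368°, -64.615°, -63.336°, -56.698°, -45.455°.
Eastward gaps between consecutive values (wrapping around): 30.753°, 1.279°, 6.638°, 11.243°, 310.087°.
Largest gap = 310.087° ⇒ minimal covering band is its complement: 360° − 310.087° = 49.913°.
Band runs from -95.368° eastward to -45.455°.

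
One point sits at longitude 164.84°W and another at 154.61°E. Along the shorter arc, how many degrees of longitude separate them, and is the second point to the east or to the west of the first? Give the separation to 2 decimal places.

40.55° west

Raw difference: 154.61 − -164.84 = 319.45°.
Normalise into (−180°, 180°]: 319.45° − 360° = -40.55°.
Negative ⇒ the second point lies to the west; separation 40.55°.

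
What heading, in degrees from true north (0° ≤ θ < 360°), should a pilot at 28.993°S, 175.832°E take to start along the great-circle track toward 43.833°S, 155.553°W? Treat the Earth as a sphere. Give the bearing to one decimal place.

Δλ = -155.553 − 175.832 = -331.385°; wrapped into (−180°, 180°]: 28.615°.
θ = atan2( sin Δλ · cos φ₂ , cos φ₁ · sin φ₂ − sin φ₁ · cos φ₂ · cos Δλ )
  = atan2(0.34548, -0.29883) = 130.859° → normalised to [0°, 360°): 130.859°.

130.9°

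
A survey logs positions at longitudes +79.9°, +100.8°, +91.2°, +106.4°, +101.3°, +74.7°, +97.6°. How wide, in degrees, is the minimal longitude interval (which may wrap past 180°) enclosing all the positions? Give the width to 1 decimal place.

31.7°

Sort the longitudes: +74.7°, +79.9°, +91.2°, +97.6°, +100.8°, +101.3°, +106.4°.
Eastward gaps between consecutive values (wrapping around): 5.2°, 11.3°, 6.4°, 3.2°, 0.5°, 5.1°, 328.3°.
Largest gap = 328.3° ⇒ minimal covering band is its complement: 360° − 328.3° = 31.7°.
Band runs from +74.7° eastward to +106.4°.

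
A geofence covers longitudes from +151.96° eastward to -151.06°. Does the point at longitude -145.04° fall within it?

No

Band width going east from +151.96° to -151.06°: ((-151.06 − 151.96) mod 360) = 56.98°.
Offset of -145.04° east of the west edge: ((-145.04 − 151.96) mod 360) = 63.00°.
63.00° > 56.98° ⇒ outside.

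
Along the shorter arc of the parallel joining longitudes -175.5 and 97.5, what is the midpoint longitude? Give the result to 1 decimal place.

Signed shortest Δλ from -175.5° to +97.5° is -87.0°.
Midpoint longitude = -175.5° + (-87.0°)/2 = -175.5° − 43.5° = -219.0°.
Normalise into (−180°, 180°]: +141.0°.
(The naïve average (-175.5 + +97.5)/2 = -39.0° is on the wrong side of the globe.)

+141.0°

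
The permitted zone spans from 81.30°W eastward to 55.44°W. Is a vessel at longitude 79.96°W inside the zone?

Yes

Band width going east from -81.30° to -55.44°: ((-55.44 − -81.30) mod 360) = 25.86°.
Offset of -79.96° east of the west edge: ((-79.96 − -81.30) mod 360) = 1.34°.
1.34° ≤ 25.86° ⇒ inside.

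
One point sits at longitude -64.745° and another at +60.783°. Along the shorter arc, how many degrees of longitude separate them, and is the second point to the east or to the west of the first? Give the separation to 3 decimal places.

125.528° east

Raw difference: 60.783 − -64.745 = 125.528°.
Normalise into (−180°, 180°]: 125.528° stays 125.528°.
Positive ⇒ the second point lies to the east; separation 125.528°.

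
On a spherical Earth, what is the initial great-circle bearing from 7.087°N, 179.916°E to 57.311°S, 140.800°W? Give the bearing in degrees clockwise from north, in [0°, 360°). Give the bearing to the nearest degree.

Δλ = -140.800 − 179.916 = -320.716°; wrapped into (−180°, 180°]: 39.284°.
θ = atan2( sin Δλ · cos φ₂ , cos φ₁ · sin φ₂ − sin φ₁ · cos φ₂ · cos Δλ )
  = atan2(0.34196, -0.88676) = 158.912° → normalised to [0°, 360°): 158.912°.

159°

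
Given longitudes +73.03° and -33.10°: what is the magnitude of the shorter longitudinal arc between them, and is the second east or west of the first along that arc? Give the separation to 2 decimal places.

106.13° west

Raw difference: -33.10 − 73.03 = -106.13°.
Normalise into (−180°, 180°]: -106.13° stays -106.13°.
Negative ⇒ the second point lies to the west; separation 106.13°.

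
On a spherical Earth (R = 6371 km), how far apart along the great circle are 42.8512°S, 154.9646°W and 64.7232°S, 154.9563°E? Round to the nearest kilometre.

Δλ = 154.9563 − -154.9646 = 309.9209°; wrapped into (−180°, 180°]: -50.0791°.
Δφ = -64.7232 − -42.8512 = -21.8720°.
a = sin²(Δφ/2) + cos φ₁ · cos φ₂ · sin²(Δλ/2) = 0.092067.
c = 2·atan2(√a, √(1−a)) = 0.61657 rad → d = 6371·c ≈ 3928.17 km.

3928 km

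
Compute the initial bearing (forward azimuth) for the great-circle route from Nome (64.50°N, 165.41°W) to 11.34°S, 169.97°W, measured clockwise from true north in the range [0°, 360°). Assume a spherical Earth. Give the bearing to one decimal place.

Δλ = -169.97 − -165.41 = -4.56°.
θ = atan2( sin Δλ · cos φ₂ , cos φ₁ · sin φ₂ − sin φ₁ · cos φ₂ · cos Δλ )
  = atan2(-0.07795, -0.96682) = -175.390° → normalised to [0°, 360°): 184.610°.

184.6°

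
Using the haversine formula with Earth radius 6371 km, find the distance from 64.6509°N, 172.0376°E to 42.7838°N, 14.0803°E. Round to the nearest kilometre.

Δλ = 14.0803 − 172.0376 = -157.9573°.
Δφ = 42.7838 − 64.6509 = -21.8671°.
a = sin²(Δφ/2) + cos φ₁ · cos φ₂ · sin²(Δλ/2) = 0.338707.
c = 2·atan2(√a, √(1−a)) = 1.24234 rad → d = 6371·c ≈ 7914.92 km.

7915 km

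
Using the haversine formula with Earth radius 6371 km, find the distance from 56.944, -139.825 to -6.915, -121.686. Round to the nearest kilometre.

Δλ = -121.686 − -139.825 = 18.139°.
Δφ = -6.915 − 56.944 = -63.859°.
a = sin²(Δφ/2) + cos φ₁ · cos φ₂ · sin²(Δλ/2) = 0.293164.
c = 2·atan2(√a, √(1−a)) = 1.14431 rad → d = 6371·c ≈ 7290.42 km.

7290 km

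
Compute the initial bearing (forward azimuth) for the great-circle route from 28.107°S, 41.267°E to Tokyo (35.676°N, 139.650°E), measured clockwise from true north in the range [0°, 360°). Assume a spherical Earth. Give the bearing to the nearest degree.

Δλ = 139.650 − 41.267 = 98.383°.
θ = atan2( sin Δλ · cos φ₂ , cos φ₁ · sin φ₂ − sin φ₁ · cos φ₂ · cos Δλ )
  = atan2(0.80365, 0.45863) = 60.287° → normalised to [0°, 360°): 60.287°.

60°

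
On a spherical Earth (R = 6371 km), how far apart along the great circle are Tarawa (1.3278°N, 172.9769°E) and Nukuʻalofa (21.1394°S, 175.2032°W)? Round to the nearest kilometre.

2810 km

Δλ = -175.2032 − 172.9769 = -348.1801°; wrapped into (−180°, 180°]: 11.8199°.
Δφ = -21.1394 − 1.3278 = -22.4672°.
a = sin²(Δφ/2) + cos φ₁ · cos φ₂ · sin²(Δλ/2) = 0.047837.
c = 2·atan2(√a, √(1−a)) = 0.44100 rad → d = 6371·c ≈ 2809.59 km.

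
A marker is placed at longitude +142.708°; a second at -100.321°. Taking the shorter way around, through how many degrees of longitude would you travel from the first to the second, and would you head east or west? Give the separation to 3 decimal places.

Raw difference: -100.321 − 142.708 = -243.029°.
Normalise into (−180°, 180°]: -243.029° + 360° = 116.971°.
Positive ⇒ the second point lies to the east; separation 116.971°.

116.971° east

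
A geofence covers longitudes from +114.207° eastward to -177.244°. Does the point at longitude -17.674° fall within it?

Band width going east from +114.207° to -177.244°: ((-177.244 − 114.207) mod 360) = 68.549°.
Offset of -17.674° east of the west edge: ((-17.674 − 114.207) mod 360) = 228.119°.
228.119° > 68.549° ⇒ outside.

No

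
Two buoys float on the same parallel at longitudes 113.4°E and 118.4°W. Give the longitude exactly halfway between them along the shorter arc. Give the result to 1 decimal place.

Signed shortest Δλ from +113.4° to -118.4° is +128.2°.
Midpoint longitude = +113.4° + (+128.2°)/2 = +113.4° + 64.1° = +177.5°.
(The naïve average (+113.4 + -118.4)/2 = -2.5° is on the wrong side of the globe.)

177.5°E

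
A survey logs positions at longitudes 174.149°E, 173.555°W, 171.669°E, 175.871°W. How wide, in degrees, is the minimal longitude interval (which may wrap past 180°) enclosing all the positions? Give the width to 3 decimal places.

14.776°

Sort the longitudes: -175.871°, -173.555°, +171.669°, +174.149°.
Eastward gaps between consecutive values (wrapping around): 2.316°, 345.224°, 2.480°, 9.980°.
Largest gap = 345.224° ⇒ minimal covering band is its complement: 360° − 345.224° = 14.776°.
Band runs from +171.669° eastward to -173.555°, crossing the antimeridian.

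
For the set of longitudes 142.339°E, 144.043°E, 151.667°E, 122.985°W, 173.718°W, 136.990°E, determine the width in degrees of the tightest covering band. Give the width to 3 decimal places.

Sort the longitudes: -173.718°, -122.985°, +136.990°, +142.339°, +144.043°, +151.667°.
Eastward gaps between consecutive values (wrapping around): 50.733°, 259.975°, 5.349°, 1.704°, 7.624°, 34.615°.
Largest gap = 259.975° ⇒ minimal covering band is its complement: 360° − 259.975° = 100.025°.
Band runs from +136.990° eastward to -122.985°, crossing the antimeridian.

100.025°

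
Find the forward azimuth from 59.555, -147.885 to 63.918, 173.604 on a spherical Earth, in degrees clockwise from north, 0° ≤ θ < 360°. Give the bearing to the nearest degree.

300°

Δλ = 173.604 − -147.885 = 321.489°; wrapped into (−180°, 180°]: -38.511°.
θ = atan2( sin Δλ · cos φ₂ , cos φ₁ · sin φ₂ − sin φ₁ · cos φ₂ · cos Δλ )
  = atan2(-0.27376, 0.15852) = -59.927° → normalised to [0°, 360°): 300.073°.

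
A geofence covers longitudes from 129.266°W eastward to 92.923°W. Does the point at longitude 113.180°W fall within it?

Yes

Band width going east from -129.266° to -92.923°: ((-92.923 − -129.266) mod 360) = 36.343°.
Offset of -113.180° east of the west edge: ((-113.180 − -129.266) mod 360) = 16.086°.
16.086° ≤ 36.343° ⇒ inside.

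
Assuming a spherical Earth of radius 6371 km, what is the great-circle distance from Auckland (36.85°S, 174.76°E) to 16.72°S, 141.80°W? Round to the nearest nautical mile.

Δλ = -141.80 − 174.76 = -316.56°; wrapped into (−180°, 180°]: 43.44°.
Δφ = -16.72 − -36.85 = 20.13°.
a = sin²(Δφ/2) + cos φ₁ · cos φ₂ · sin²(Δλ/2) = 0.135500.
c = 2·atan2(√a, √(1−a)) = 0.75394 rad → d = 6371·c ≈ 4803.33 km ≈ 2593.59 nmi.

2594 nmi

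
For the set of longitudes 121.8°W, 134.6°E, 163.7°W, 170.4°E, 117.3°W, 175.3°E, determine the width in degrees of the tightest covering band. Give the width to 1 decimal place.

108.1°

Sort the longitudes: -163.7°, -121.8°, -117.3°, +134.6°, +170.4°, +175.3°.
Eastward gaps between consecutive values (wrapping around): 41.9°, 4.5°, 251.9°, 35.8°, 4.9°, 21.0°.
Largest gap = 251.9° ⇒ minimal covering band is its complement: 360° − 251.9° = 108.1°.
Band runs from +134.6° eastward to -117.3°, crossing the antimeridian.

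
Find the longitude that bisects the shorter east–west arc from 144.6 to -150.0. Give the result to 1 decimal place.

Signed shortest Δλ from +144.6° to -150.0° is +65.4°.
Midpoint longitude = +144.6° + (+65.4°)/2 = +144.6° + 32.7° = +177.3°.
(The naïve average (+144.6 + -150.0)/2 = -2.7° is on the wrong side of the globe.)

+177.3°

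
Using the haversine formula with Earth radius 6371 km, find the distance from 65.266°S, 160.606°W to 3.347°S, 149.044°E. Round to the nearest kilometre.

Δλ = 149.044 − -160.606 = 309.650°; wrapped into (−180°, 180°]: -50.350°.
Δφ = -3.347 − -65.266 = 61.919°.
a = sin²(Δφ/2) + cos φ₁ · cos φ₂ · sin²(Δλ/2) = 0.340223.
c = 2·atan2(√a, √(1−a)) = 1.24554 rad → d = 6371·c ≈ 7935.31 km.

7935 km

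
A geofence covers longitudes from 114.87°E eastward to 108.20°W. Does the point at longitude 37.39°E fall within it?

No

Band width going east from +114.87° to -108.20°: ((-108.20 − 114.87) mod 360) = 136.93°.
Offset of +37.39° east of the west edge: ((37.39 − 114.87) mod 360) = 282.52°.
282.52° > 136.93° ⇒ outside.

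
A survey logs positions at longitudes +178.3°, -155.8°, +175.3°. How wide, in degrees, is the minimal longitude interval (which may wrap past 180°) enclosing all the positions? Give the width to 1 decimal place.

Sort the longitudes: -155.8°, +175.3°, +178.3°.
Eastward gaps between consecutive values (wrapping around): 331.1°, 3.0°, 25.9°.
Largest gap = 331.1° ⇒ minimal covering band is its complement: 360° − 331.1° = 28.9°.
Band runs from +175.3° eastward to -155.8°, crossing the antimeridian.

28.9°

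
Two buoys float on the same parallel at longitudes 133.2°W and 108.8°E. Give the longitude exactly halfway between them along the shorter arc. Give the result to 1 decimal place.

167.8°E

Signed shortest Δλ from -133.2° to +108.8° is -118.0°.
Midpoint longitude = -133.2° + (-118.0°)/2 = -133.2° − 59.0° = -192.2°.
Normalise into (−180°, 180°]: +167.8°.
(The naïve average (-133.2 + +108.8)/2 = -12.2° is on the wrong side of the globe.)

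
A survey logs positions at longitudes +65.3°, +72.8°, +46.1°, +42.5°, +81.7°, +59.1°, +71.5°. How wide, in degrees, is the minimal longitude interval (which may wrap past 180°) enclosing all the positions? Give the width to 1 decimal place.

39.2°

Sort the longitudes: +42.5°, +46.1°, +59.1°, +65.3°, +71.5°, +72.8°, +81.7°.
Eastward gaps between consecutive values (wrapping around): 3.6°, 13.0°, 6.2°, 6.2°, 1.3°, 8.9°, 320.8°.
Largest gap = 320.8° ⇒ minimal covering band is its complement: 360° − 320.8° = 39.2°.
Band runs from +42.5° eastward to +81.7°.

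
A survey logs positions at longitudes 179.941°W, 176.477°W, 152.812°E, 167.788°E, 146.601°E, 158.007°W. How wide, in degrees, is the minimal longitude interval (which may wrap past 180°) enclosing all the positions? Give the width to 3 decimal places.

55.392°

Sort the longitudes: -179.941°, -176.477°, -158.007°, +146.601°, +152.812°, +167.788°.
Eastward gaps between consecutive values (wrapping around): 3.464°, 18.470°, 304.608°, 6.211°, 14.976°, 12.271°.
Largest gap = 304.608° ⇒ minimal covering band is its complement: 360° − 304.608° = 55.392°.
Band runs from +146.601° eastward to -158.007°, crossing the antimeridian.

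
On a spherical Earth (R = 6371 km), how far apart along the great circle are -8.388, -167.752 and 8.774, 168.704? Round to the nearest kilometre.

3232 km

Δλ = 168.704 − -167.752 = 336.456°; wrapped into (−180°, 180°]: -23.544°.
Δφ = 8.774 − -8.388 = 17.162°.
a = sin²(Δφ/2) + cos φ₁ · cos φ₂ · sin²(Δλ/2) = 0.062959.
c = 2·atan2(√a, √(1−a)) = 0.50725 rad → d = 6371·c ≈ 3231.71 km.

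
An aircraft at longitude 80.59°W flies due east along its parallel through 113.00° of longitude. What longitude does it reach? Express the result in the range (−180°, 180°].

Start at -80.59°; shift +113.00° → +32.41°.
+32.41° already lies in (−180°, 180°].

32.41°E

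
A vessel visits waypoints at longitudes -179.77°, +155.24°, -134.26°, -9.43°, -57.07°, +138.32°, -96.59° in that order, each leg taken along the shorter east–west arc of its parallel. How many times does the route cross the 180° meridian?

4

Leg 1: -179.77° → +155.24°, shortest Δλ = -24.99° (west) — crosses 180°.
Leg 2: +155.24° → -134.26°, shortest Δλ = 70.5° (east) — crosses 180°.
Leg 3: -134.26° → -9.43°, shortest Δλ = 124.83° (east) — does not cross 180°.
Leg 4: -9.43° → -57.07°, shortest Δλ = -47.64° (west) — does not cross 180°.
Leg 5: -57.07° → +138.32°, shortest Δλ = -164.61° (west) — crosses 180°.
Leg 6: +138.32° → -96.59°, shortest Δλ = 125.09° (east) — crosses 180°.
Total crossings: 4.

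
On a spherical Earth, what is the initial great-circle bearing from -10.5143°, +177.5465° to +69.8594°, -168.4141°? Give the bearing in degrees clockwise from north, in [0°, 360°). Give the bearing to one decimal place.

4.9°

Δλ = -168.4141 − 177.5465 = -345.9606°; wrapped into (−180°, 180°]: 14.0394°.
θ = atan2( sin Δλ · cos φ₂ , cos φ₁ · sin φ₂ − sin φ₁ · cos φ₂ · cos Δλ )
  = atan2(0.08353, 0.98404) = 4.852° → normalised to [0°, 360°): 4.852°.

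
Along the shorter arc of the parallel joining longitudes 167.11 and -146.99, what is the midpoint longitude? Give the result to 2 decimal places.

Signed shortest Δλ from +167.11° to -146.99° is +45.90°.
Midpoint longitude = +167.11° + (+45.90°)/2 = +167.11° + 22.95° = +190.06°.
Normalise into (−180°, 180°]: -169.94°.
(The naïve average (+167.11 + -146.99)/2 = 10.06° is on the wrong side of the globe.)

-169.94°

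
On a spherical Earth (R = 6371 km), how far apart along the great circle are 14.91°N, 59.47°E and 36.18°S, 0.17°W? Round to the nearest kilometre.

8448 km

Δλ = -0.17 − 59.47 = -59.64°.
Δφ = -36.18 − 14.91 = -51.09°.
a = sin²(Δφ/2) + cos φ₁ · cos φ₂ · sin²(Δλ/2) = 0.378830.
c = 2·atan2(√a, √(1−a)) = 1.32602 rad → d = 6371·c ≈ 8448.07 km.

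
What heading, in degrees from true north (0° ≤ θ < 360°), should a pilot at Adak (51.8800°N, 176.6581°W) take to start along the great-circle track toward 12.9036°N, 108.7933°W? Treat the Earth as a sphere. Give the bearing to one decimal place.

Δλ = -108.7933 − -176.6581 = 67.8648°.
θ = atan2( sin Δλ · cos φ₂ , cos φ₁ · sin φ₂ − sin φ₁ · cos φ₂ · cos Δλ )
  = atan2(0.90291, -0.15109) = 99.500° → normalised to [0°, 360°): 99.500°.

99.5°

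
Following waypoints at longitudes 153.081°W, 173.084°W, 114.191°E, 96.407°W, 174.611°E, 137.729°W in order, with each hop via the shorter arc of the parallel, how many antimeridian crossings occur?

4

Leg 1: -153.081° → -173.084°, shortest Δλ = -20.003° (west) — does not cross 180°.
Leg 2: -173.084° → +114.191°, shortest Δλ = -72.725° (west) — crosses 180°.
Leg 3: +114.191° → -96.407°, shortest Δλ = 149.402° (east) — crosses 180°.
Leg 4: -96.407° → +174.611°, shortest Δλ = -88.982° (west) — crosses 180°.
Leg 5: +174.611° → -137.729°, shortest Δλ = 47.66° (east) — crosses 180°.
Total crossings: 4.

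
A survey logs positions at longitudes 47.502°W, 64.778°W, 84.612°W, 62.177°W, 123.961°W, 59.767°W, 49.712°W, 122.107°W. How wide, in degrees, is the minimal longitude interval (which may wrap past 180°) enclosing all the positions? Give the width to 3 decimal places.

76.459°

Sort the longitudes: -123.961°, -122.107°, -84.612°, -64.778°, -62.177°, -59.767°, -49.712°, -47.502°.
Eastward gaps between consecutive values (wrapping around): 1.854°, 37.495°, 19.834°, 2.601°, 2.410°, 10.055°, 2.210°, 283.541°.
Largest gap = 283.541° ⇒ minimal covering band is its complement: 360° − 283.541° = 76.459°.
Band runs from -123.961° eastward to -47.502°.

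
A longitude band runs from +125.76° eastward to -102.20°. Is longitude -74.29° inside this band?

Band width going east from +125.76° to -102.20°: ((-102.20 − 125.76) mod 360) = 132.04°.
Offset of -74.29° east of the west edge: ((-74.29 − 125.76) mod 360) = 159.95°.
159.95° > 132.04° ⇒ outside.

No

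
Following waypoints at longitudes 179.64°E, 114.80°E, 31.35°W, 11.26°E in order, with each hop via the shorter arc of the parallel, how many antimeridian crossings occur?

0

Leg 1: +179.64° → +114.80°, shortest Δλ = -64.84° (west) — does not cross 180°.
Leg 2: +114.80° → -31.35°, shortest Δλ = -146.15° (west) — does not cross 180°.
Leg 3: -31.35° → +11.26°, shortest Δλ = 42.61° (east) — does not cross 180°.
Total crossings: 0.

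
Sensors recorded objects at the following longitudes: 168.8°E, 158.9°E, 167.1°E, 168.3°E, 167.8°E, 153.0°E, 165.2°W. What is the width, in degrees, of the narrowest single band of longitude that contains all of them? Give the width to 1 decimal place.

Sort the longitudes: -165.2°, +153.0°, +158.9°, +167.1°, +167.8°, +168.3°, +168.8°.
Eastward gaps between consecutive values (wrapping around): 318.2°, 5.9°, 8.2°, 0.7°, 0.5°, 0.5°, 26.0°.
Largest gap = 318.2° ⇒ minimal covering band is its complement: 360° − 318.2° = 41.8°.
Band runs from +153.0° eastward to -165.2°, crossing the antimeridian.

41.8°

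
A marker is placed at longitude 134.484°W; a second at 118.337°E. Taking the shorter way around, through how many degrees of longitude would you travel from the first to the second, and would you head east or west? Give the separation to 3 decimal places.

Raw difference: 118.337 − -134.484 = 252.821°.
Normalise into (−180°, 180°]: 252.821° − 360° = -107.179°.
Negative ⇒ the second point lies to the west; separation 107.179°.

107.179° west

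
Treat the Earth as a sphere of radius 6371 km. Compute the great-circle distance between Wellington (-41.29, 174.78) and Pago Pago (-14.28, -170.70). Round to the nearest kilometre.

Δλ = -170.70 − 174.78 = -345.48°; wrapped into (−180°, 180°]: 14.52°.
Δφ = -14.28 − -41.29 = 27.01°.
a = sin²(Δφ/2) + cos φ₁ · cos φ₂ · sin²(Δλ/2) = 0.066165.
c = 2·atan2(√a, √(1−a)) = 0.52030 rad → d = 6371·c ≈ 3314.83 km.

3315 km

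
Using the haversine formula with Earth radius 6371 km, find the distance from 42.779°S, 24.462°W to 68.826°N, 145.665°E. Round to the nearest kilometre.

17062 km

Δλ = 145.665 − -24.462 = 170.127°.
Δφ = 68.826 − -42.779 = 111.605°.
a = sin²(Δφ/2) + cos φ₁ · cos φ₂ · sin²(Δλ/2) = 0.947254.
c = 2·atan2(√a, √(1−a)) = 2.67813 rad → d = 6371·c ≈ 17062.34 km.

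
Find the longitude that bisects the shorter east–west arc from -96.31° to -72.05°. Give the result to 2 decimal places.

-84.18°

Signed shortest Δλ from -96.31° to -72.05° is +24.26°.
Midpoint longitude = -96.31° + (+24.26°)/2 = -96.31° + 12.13° = -84.18°.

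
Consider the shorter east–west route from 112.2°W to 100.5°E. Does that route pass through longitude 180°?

Yes

Naïve |100.5 − -112.2| = 212.7° > 180°, so the shorter arc goes the other way round — across 180°.
Signed shortest Δλ = ((100.5 − -112.2 + 180) mod 360) − 180 = -147.3°.
Going west by 147.3° from -112.2° passes through 180° before reaching +100.5°.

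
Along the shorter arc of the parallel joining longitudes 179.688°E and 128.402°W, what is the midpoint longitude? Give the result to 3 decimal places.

Signed shortest Δλ from +179.688° to -128.402° is +51.910°.
Midpoint longitude = +179.688° + (+51.910°)/2 = +179.688° + 25.955° = +205.643°.
Normalise into (−180°, 180°]: -154.357°.
(The naïve average (+179.688 + -128.402)/2 = 25.643° is on the wrong side of the globe.)

154.357°W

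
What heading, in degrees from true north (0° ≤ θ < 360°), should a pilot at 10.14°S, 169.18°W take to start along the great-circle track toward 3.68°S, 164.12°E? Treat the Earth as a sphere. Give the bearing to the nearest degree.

Δλ = 164.12 − -169.18 = 333.30°; wrapped into (−180°, 180°]: -26.70°.
θ = atan2( sin Δλ · cos φ₂ , cos φ₁ · sin φ₂ − sin φ₁ · cos φ₂ · cos Δλ )
  = atan2(-0.44839, 0.09378) = -78.188° → normalised to [0°, 360°): 281.812°.

282°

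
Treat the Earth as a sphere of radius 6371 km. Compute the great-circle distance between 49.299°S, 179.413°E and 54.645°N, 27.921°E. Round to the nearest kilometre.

17990 km

Δλ = 27.921 − 179.413 = -151.492°.
Δφ = 54.645 − -49.299 = 103.944°.
a = sin²(Δφ/2) + cos φ₁ · cos φ₂ · sin²(Δλ/2) = 0.974949.
c = 2·atan2(√a, √(1−a)) = 2.82371 rad → d = 6371·c ≈ 17989.83 km.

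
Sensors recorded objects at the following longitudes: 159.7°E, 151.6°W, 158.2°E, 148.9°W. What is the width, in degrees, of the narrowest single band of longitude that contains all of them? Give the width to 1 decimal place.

Sort the longitudes: -151.6°, -148.9°, +158.2°, +159.7°.
Eastward gaps between consecutive values (wrapping around): 2.7°, 307.1°, 1.5°, 48.7°.
Largest gap = 307.1° ⇒ minimal covering band is its complement: 360° − 307.1° = 52.9°.
Band runs from +158.2° eastward to -148.9°, crossing the antimeridian.

52.9°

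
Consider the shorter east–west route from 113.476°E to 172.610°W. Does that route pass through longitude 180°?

Yes

Naïve |-172.610 − 113.476| = 286.086° > 180°, so the shorter arc goes the other way round — across 180°.
Signed shortest Δλ = ((-172.610 − 113.476 + 180) mod 360) − 180 = 73.914°.
Going east by 73.914° from +113.476° passes through 180° before reaching -172.610°.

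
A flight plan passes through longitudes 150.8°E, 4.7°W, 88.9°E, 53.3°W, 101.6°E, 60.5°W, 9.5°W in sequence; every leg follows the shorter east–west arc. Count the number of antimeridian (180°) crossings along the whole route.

Leg 1: +150.8° → -4.7°, shortest Δλ = -155.5° (west) — does not cross 180°.
Leg 2: -4.7° → +88.9°, shortest Δλ = 93.6° (east) — does not cross 180°.
Leg 3: +88.9° → -53.3°, shortest Δλ = -142.2° (west) — does not cross 180°.
Leg 4: -53.3° → +101.6°, shortest Δλ = 154.9° (east) — does not cross 180°.
Leg 5: +101.6° → -60.5°, shortest Δλ = -162.1° (west) — does not cross 180°.
Leg 6: -60.5° → -9.5°, shortest Δλ = 51.0° (east) — does not cross 180°.
Total crossings: 0.

0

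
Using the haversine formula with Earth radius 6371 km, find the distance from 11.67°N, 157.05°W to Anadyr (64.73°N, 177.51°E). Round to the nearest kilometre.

6217 km

Δλ = 177.51 − -157.05 = 334.56°; wrapped into (−180°, 180°]: -25.44°.
Δφ = 64.73 − 11.67 = 53.06°.
a = sin²(Δφ/2) + cos φ₁ · cos φ₂ · sin²(Δλ/2) = 0.219779.
c = 2·atan2(√a, √(1−a)) = 0.97588 rad → d = 6371·c ≈ 6217.32 km.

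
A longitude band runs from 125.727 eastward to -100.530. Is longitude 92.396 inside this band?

No

Band width going east from +125.727° to -100.530°: ((-100.530 − 125.727) mod 360) = 133.743°.
Offset of +92.396° east of the west edge: ((92.396 − 125.727) mod 360) = 326.669°.
326.669° > 133.743° ⇒ outside.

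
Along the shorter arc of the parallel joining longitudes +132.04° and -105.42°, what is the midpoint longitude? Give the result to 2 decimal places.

Signed shortest Δλ from +132.04° to -105.42° is +122.54°.
Midpoint longitude = +132.04° + (+122.54°)/2 = +132.04° + 61.27° = +193.31°.
Normalise into (−180°, 180°]: -166.69°.
(The naïve average (+132.04 + -105.42)/2 = 13.31° is on the wrong side of the globe.)

-166.69°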